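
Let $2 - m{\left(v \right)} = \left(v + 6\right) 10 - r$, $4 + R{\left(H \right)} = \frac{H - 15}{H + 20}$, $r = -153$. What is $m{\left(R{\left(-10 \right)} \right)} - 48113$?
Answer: $-48259$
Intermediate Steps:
$R{\left(H \right)} = -4 + \frac{-15 + H}{20 + H}$ ($R{\left(H \right)} = -4 + \frac{H - 15}{H + 20} = -4 + \frac{-15 + H}{20 + H}$)
$m{\left(v \right)} = -211 - 10 v$ ($m{\left(v \right)} = 2 - \left(\left(v + 6\right) 10 - -153\right) = 2 - \left(\left(6 + v\right) 10 + 153\right) = 2 - \left(\left(60 + 10 v\right) + 153\right) = 2 - \left(213 + 10 v\right) = -211 - 10 v$)
$m{\left(R{\left(-10 \right)} \right)} - 48113 = \left(-211 - 10 \frac{-95 - -30}{20 - 10}\right) - 48113 = \left(-211 - 10 \frac{-95 + 30}{10}\right) - 48113 = \left(-211 - 10 \cdot \frac{1}{10} \left(-65\right)\right) - 48113 = \left(-211 - -65\right) - 48113 = \left(-211 + 65\right) - 48113 = -146 - 48113 = -48259$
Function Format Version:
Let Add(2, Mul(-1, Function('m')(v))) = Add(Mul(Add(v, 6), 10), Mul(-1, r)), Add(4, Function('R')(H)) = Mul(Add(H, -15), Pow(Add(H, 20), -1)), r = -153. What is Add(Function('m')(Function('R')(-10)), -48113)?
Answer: -48259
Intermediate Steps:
Function('R')(H) = Add(-4, Mul(Pow(Add(20, H), -1), Add(-15, H))) (Function('R')(H) = Add(-4, Mul(Add(H, -15), Pow(Add(H, 20), -1))) = Add(-4, Mul(Add(-15, H), Pow(Add(20, H), -1))) = Add(-4, Mul(Pow(Add(20, H), -1), Add(-15, H))))
Function('m')(v) = Add(-211, Mul(-10, v)) (Function('m')(v) = Add(2, Mul(-1, Add(Mul(Add(v, 6), 10), Mul(-1, -153)))) = Add(2, Mul(-1, Add(Mul(Add(6, v), 10), 153))) = Add(2, Mul(-1, Add(Add(60, Mul(10, v)), 153))) = Add(2, Mul(-1, Add(213, Mul(10, v)))) = Add(2, Add(-213, Mul(-10, v))) = Add(-211, Mul(-10, v)))
Add(Function('m')(Function('R')(-10)), -48113) = Add(Add(-211, Mul(-10, Mul(Pow(Add(20, -10), -1), Add(-95, Mul(-3, -10))))), -48113) = Add(Add(-211, Mul(-10, Mul(Pow(10, -1), Add(-95, 30)))), -48113) = Add(Add(-211, Mul(-10, Mul(Rational(1, 10), -65))), -48113) = Add(Add(-211, Mul(-10, Rational(-13, 2))), -48113) = Add(Add(-211, 65), -48113) = Add(-146, -48113) = -48259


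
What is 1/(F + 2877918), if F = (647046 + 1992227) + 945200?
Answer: 1/6462391 ≈ 1.5474e-7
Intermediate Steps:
F = 3584473 (F = 2639273 + 945200 = 3584473)
1/(F + 2877918) = 1/(3584473 + 2877918) = 1/6462391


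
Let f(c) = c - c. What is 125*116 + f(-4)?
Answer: 14500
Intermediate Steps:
f(c) = 0
125*116 + f(-4) = 125*116 + 0 = 14500 + 0 = 14500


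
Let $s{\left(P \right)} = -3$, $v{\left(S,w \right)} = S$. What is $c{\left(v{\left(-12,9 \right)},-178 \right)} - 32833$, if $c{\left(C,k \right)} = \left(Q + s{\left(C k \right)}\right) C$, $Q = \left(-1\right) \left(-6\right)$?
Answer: $-32869$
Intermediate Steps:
$Q = 6$
$c{\left(C,k \right)} = 3 C$ ($c{\left(C,k \right)} = \left(6 - 3\right) C = 3 C$)
$c{\left(v{\left(-12,9 \right)},-178 \right)} - 32833 = 3 \left(-12\right) - 32833 = -36 - 32833 = -32869$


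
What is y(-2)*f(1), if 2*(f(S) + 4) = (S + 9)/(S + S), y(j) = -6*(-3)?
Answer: -27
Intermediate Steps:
y(j) = 18
f(S) = -4 + (9 + S)/(4*S) (f(S) = -4 + ((S + 9)/(S + S))/2 = -4 + ((9 + S)/((2*S)))/2 = -4 + ((9 + S)*(1/(2*S)))/2 = -4 + ((9 + S)/(2*S))/2 = -4 + (9 + S)/(4*S))
y(-2)*f(1) = 18*((¾)*(3 - 5*1)/1) = 18*((¾)*1*(3 - 5)) = 18*((¾)*1*(-2)) = 18*(-3/2) = -27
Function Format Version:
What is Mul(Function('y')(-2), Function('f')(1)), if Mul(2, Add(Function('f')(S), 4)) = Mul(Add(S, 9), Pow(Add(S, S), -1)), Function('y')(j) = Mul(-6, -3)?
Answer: -27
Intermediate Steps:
Function('y')(j) = 18
Function('f')(S) = Add(-4, Mul(Rational(1, 4), Pow(S, -1), Add(9, S))) (Function('f')(S) = Add(-4, Mul(Rational(1, 2), Mul(Add(S, 9), Pow(Add(S, S), -1)))) = Add(-4, Mul(Rational(1, 2), Mul(Add(9, S), Pow(Mul(2, S), -1)))) = Add(-4, Mul(Rational(1, 2), Mul(Add(9, S), Mul(Rational(1, 2), Pow(S, -1))))) = Add(-4, Mul(Rational(1, 2), Mul(Rational(1, 2), Pow(S, -1), Add(9, S)))) = Add(-4, Mul(Rational(1, 4), Pow(S, -1), Add(9, S))))
Mul(Function('y')(-2), Function('f')(1)) = Mul(18, Mul(Rational(3, 4), Pow(1, -1), Add(3, Mul(-5, 1)))) = Mul(18, Mul(Rational(3, 4), 1, Add(3, -5))) = Mul(18, Mul(Rational(3, 4), 1, -2)) = Mul(18, Rational(-3, 2)) = -27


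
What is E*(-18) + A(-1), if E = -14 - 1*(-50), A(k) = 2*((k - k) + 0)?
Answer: -648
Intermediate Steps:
A(k) = 0 (A(k) = 2*(0 + 0) = 2*0 = 0)
E = 36 (E = -14 + 50 = 36)
E*(-18) + A(-1) = 36*(-18) + 0 = -648 + 0 = -648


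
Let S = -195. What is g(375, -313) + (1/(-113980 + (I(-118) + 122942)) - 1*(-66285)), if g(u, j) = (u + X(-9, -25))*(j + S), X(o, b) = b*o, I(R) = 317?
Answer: -2213180684/9279 ≈ -2.3852e+5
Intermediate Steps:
g(u, j) = (-195 + j)*(225 + u) (g(u, j) = (u - 25*(-9))*(j - 195) = (u + 225)*(-195 + j) = (225 + u)*(-195 + j) = (-195 + j)*(225 + u))
g(375, -313) + (1/(-113980 + (I(-118) + 122942)) - 1*(-66285)) = (-43875 - 195*375 + 225*(-313) - 313*375) + (1/(-113980 + (317 + 122942)) - 1*(-66285)) = (-43875 - 73125 - 70425 - 117375) + (1/(-113980 + 123259) + 66285) = -304800 + (1/9279 + 66285) = -304800 + 615058516/9279 = -2213180684/9279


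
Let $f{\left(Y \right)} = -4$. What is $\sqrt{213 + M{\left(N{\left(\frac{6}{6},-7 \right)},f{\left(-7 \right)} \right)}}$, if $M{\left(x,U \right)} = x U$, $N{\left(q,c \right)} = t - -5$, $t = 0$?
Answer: $\sqrt{193} \approx 13.892$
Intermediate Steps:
$N{\left(q,c \right)} = 5$ ($N{\left(q,c \right)} = 0 - -5 = 0 + 5 = 5$)
$M{\left(x,U \right)} = U x$
$\sqrt{213 + M{\left(N{\left(\frac{6}{6},-7 \right)},f{\left(-7 \right)} \right)}} = \sqrt{213 - 20} = \sqrt{193}$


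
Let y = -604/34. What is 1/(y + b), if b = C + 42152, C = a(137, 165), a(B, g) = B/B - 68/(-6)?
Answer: 51/2149475 ≈ 2.3727e-5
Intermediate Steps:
a(B, g) = 37/3 (a(B, g) = 1 - 68*(-⅙) = 1 + 34/3 = 37/3)
C = 37/3 ≈ 12.333
b = 126493/3 (b = 37/3 + 42152 = 126493/3 ≈ 42164.)
y = -302/17 (y = -604*1/34 = -302/17 ≈ -17.765)
1/(y + b) = 1/(-302/17 + 126493/3) = 1/(2149475/51) = 51/2149475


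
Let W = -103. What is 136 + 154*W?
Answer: -15726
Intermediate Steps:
136 + 154*W = 136 + 154*(-103) = 136 - 15862 = -15726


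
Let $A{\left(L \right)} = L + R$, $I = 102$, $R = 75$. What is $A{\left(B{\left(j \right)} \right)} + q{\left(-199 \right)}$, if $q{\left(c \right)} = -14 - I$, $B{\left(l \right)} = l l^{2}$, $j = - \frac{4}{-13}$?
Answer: $- \frac{90013}{2197} \approx -40.971$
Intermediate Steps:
$j = \frac{4}{13}$ ($j = \left(-4\right) \left(- \frac{1}{13}\right) = \frac{4}{13} \approx 0.30769$)
$B{\left(l \right)} = l^{3}$
$q{\left(c \right)} = -116$ ($q{\left(c \right)} = -14 - 102 = -116$)
$A{\left(L \right)} = 75 + L$ ($A{\left(L \right)} = L + 75 = 75 + L$)
$A{\left(B{\left(j \right)} \right)} + q{\left(-199 \right)} = \left(75 + \left(\frac{4}{13}\right)^{3}\right) - 116 = \left(75 + \frac{64}{2197}\right) - 116 = \frac{164839}{2197} - 116 = - \frac{90013}{2197}$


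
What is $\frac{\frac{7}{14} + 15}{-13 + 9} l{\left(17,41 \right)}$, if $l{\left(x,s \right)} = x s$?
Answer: $- \frac{21607}{8} \approx -2700.9$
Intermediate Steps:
$l{\left(x,s \right)} = s x$
$\frac{\frac{7}{14} + 15}{-13 + 9} l{\left(17,41 \right)} = \frac{\frac{7}{14} + 15}{-13 + 9} \cdot 41 \cdot 17 = \frac{7 \cdot \frac{1}{14} + 15}{-4} \cdot 697 = \left(\frac{1}{2} + 15\right) \left(- \frac{1}{4}\right) 697 = \frac{31}{2} \left(- \frac{1}{4}\right) 697 = \left(- \frac{31}{8}\right) 697 = - \frac{21607}{8}$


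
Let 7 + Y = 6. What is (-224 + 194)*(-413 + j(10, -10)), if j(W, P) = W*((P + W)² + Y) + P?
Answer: 12990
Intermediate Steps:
Y = -1 (Y = -7 + 6 = -1)
j(W, P) = P + W*(-1 + (P + W)²) (j(W, P) = W*((P + W)² - 1) + P = W*(-1 + (P + W)²) + P = P + W*(-1 + (P + W)²))
(-224 + 194)*(-413 + j(10, -10)) = (-224 + 194)*(-413 + (-10 - 1*10 + 10*(-10 + 10)²)) = -30*(-413 + (-10 - 10 + 10*0²)) = -30*(-413 + (-10 - 10 + 10*0)) = -30*(-413 + (-10 - 10 + 0)) = -30*(-413 - 20) = -30*(-433) = 12990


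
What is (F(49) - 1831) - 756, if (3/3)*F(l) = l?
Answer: -2538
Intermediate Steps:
F(l) = l
(F(49) - 1831) - 756 = (49 - 1831) - 756 = -1782 - 756 = -2538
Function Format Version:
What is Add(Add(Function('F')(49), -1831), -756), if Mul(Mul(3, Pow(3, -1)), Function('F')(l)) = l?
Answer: -2538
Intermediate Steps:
Function('F')(l) = l
Add(Add(Function('F')(49), -1831), -756) = Add(Add(49, -1831), -756) = Add(-1782, -756) = -2538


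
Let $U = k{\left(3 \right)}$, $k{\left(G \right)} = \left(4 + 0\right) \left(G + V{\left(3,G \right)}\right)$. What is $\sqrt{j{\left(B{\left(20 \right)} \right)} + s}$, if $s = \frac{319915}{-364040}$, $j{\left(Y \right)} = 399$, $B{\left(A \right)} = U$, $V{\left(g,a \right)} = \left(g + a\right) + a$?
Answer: $\frac{\sqrt{527610616618}}{36404} \approx 19.953$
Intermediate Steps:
$V{\left(g,a \right)} = g + 2 a$ ($V{\left(g,a \right)} = \left(a + g\right) + a = g + 2 a$)
$k{\left(G \right)} = 12 + 12 G$ ($k{\left(G \right)} = \left(4 + 0\right) \left(G + \left(3 + 2 G\right)\right) = 4 \left(3 + 3 G\right) = 12 + 12 G$)
$U = 48$ ($U = 12 + 12 \cdot 3 = 12 + 36 = 48$)
$B{\left(A \right)} = 48$
$s = - \frac{63983}{72808}$ ($s = 319915 \left(- \frac{1}{364040}\right) = - \frac{63983}{72808} \approx -0.87879$)
$\sqrt{j{\left(B{\left(20 \right)} \right)} + s} = \sqrt{399 - \frac{63983}{72808}} = \sqrt{\frac{28986409}{72808}} = \frac{\sqrt{527610616618}}{36404}$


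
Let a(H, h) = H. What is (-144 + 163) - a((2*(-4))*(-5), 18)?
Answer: -21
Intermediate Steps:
(-144 + 163) - a((2*(-4))*(-5), 18) = (-144 + 163) - 2*(-4)*(-5) = 19 - (-8)*(-5) = 19 - 1*40 = 19 - 40 = -21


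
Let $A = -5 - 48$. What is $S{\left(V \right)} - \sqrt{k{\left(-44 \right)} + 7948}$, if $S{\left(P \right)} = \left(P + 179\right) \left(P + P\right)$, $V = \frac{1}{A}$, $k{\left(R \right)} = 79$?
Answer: $- \frac{18972}{2809} - \sqrt{8027} \approx -96.348$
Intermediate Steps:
$A = -53$ ($A = -5 - 48 = -53$)
$V = - \frac{1}{53}$ ($V = \frac{1}{-53} = - \frac{1}{53} \approx -0.018868$)
$S{\left(P \right)} = 2 P \left(179 + P\right)$ ($S{\left(P \right)} = \left(179 + P\right) 2 P = 2 P \left(179 + P\right)$)
$S{\left(V \right)} - \sqrt{k{\left(-44 \right)} + 7948} = 2 \left(- \frac{1}{53}\right) \left(179 - \frac{1}{53}\right) - \sqrt{79 + 7948} = 2 \left(- \frac{1}{53}\right) \frac{9486}{53} - \sqrt{8027} = - \frac{18972}{2809} - \sqrt{8027}$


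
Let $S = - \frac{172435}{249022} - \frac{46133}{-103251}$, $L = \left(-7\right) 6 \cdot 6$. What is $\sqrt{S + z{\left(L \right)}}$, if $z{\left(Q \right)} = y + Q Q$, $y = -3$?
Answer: $\frac{\sqrt{41980040305152088814333286}}{25711770522} \approx 251.99$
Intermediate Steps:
$L = -252$ ($L = \left(-42\right) 6 = -252$)
$z{\left(Q \right)} = -3 + Q^{2}$ ($z{\left(Q \right)} = -3 + Q Q = -3 + Q^{2}$)
$S = - \frac{6315954259}{25711770522}$ ($S = \left(-172435\right) \frac{1}{249022} - - \frac{46133}{103251} = - \frac{172435}{249022} + \frac{46133}{103251} = - \frac{6315954259}{25711770522} \approx -0.24564$)
$\sqrt{S + z{\left(L \right)}} = \sqrt{- \frac{6315954259}{25711770522} - \left(3 - \left(-252\right)^{2}\right)} = \sqrt{- \frac{6315954259}{25711770522} + \left(-3 + 63504\right)} = \sqrt{- \frac{6315954259}{25711770522} + 63501} = \sqrt{\frac{1632716823963263}{25711770522}} = \frac{\sqrt{41980040305152088814333286}}{25711770522}$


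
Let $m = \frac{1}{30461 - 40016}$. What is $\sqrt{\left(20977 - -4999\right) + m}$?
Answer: $\frac{\sqrt{48399132405}}{1365} \approx 161.17$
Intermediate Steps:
$m = - \frac{1}{9555}$ ($m = \frac{1}{-9555} = - \frac{1}{9555} \approx -0.00010466$)
$\sqrt{\left(20977 - -4999\right) + m} = \sqrt{\left(20977 - -4999\right) - \frac{1}{9555}} = \sqrt{\left(20977 + 4999\right) - \frac{1}{9555}} = \sqrt{25976 - \frac{1}{9555}} = \sqrt{\frac{248200679}{9555}} = \frac{\sqrt{48399132405}}{1365}$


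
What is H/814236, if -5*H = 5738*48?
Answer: -22952/339265 ≈ -0.067652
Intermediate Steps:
H = -275424/5 (H = -5738*48/5 = -1/5*275424 = -275424/5 ≈ -55085.)
H/814236 = -275424/5/814236 = -275424/5*1/814236 = -22952/339265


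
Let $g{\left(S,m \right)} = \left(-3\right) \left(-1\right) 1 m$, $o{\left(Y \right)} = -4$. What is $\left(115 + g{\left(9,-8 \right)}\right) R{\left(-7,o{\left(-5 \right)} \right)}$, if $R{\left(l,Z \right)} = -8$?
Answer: $-728$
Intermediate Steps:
$g{\left(S,m \right)} = 3 m$ ($g{\left(S,m \right)} = 3 \cdot 1 m = 3 m$)
$\left(115 + g{\left(9,-8 \right)}\right) R{\left(-7,o{\left(-5 \right)} \right)} = \left(115 + 3 \left(-8\right)\right) \left(-8\right) = \left(115 - 24\right) \left(-8\right) = 91 \left(-8\right) = -728$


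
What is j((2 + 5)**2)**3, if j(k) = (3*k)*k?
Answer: 373714754427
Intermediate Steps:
j(k) = 3*k**2
j((2 + 5)**2)**3 = (3*((2 + 5)**2)**2)**3 = (3*(7**2)**2)**3 = (3*49**2)**3 = (3*2401)**3 = 7203**3 = 373714754427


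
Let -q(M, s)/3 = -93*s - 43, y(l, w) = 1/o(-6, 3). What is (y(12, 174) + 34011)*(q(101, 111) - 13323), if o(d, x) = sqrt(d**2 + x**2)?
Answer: 604545525 + 1185*sqrt(5) ≈ 6.0455e+8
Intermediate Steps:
y(l, w) = sqrt(5)/15 (y(l, w) = 1/(sqrt((-6)**2 + 3**2)) = 1/(sqrt(36 + 9)) = 1/(sqrt(45)) = 1/(3*sqrt(5)) = sqrt(5)/15)
q(M, s) = 129 + 279*s (q(M, s) = -3*(-93*s - 43) = -3*(-43 - 93*s) = 129 + 279*s)
(y(12, 174) + 34011)*(q(101, 111) - 13323) = (sqrt(5)/15 + 34011)*((129 + 279*111) - 13323) = (34011 + sqrt(5)/15)*((129 + 30969) - 13323) = (34011 + sqrt(5)/15)*(31098 - 13323) = (34011 + sqrt(5)/15)*17775 = 604545525 + 1185*sqrt(5)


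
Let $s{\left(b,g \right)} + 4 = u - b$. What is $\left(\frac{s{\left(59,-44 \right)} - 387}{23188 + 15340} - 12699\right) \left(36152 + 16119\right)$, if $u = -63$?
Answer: $- \frac{25574505935535}{38528} \approx -6.6379 \cdot 10^{8}$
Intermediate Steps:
$s{\left(b,g \right)} = -67 - b$ ($s{\left(b,g \right)} = -4 - \left(63 + b\right) = -67 - b$)
$\left(\frac{s{\left(59,-44 \right)} - 387}{23188 + 15340} - 12699\right) \left(36152 + 16119\right) = \left(\frac{\left(-67 - 59\right) - 387}{23188 + 15340} - 12699\right) \left(36152 + 16119\right) = \left(\frac{\left(-67 - 59\right) - 387}{38528} - 12699\right) 52271 = \left(\left(-126 - 387\right) \frac{1}{38528} - 12699\right) 52271 = \left(\left(-513\right) \frac{1}{38528} - 12699\right) 52271 = \left(- \frac{513}{38528} - 12699\right) 52271 = \left(- \frac{489267585}{38528}\right) 52271 = - \frac{25574505935535}{38528}$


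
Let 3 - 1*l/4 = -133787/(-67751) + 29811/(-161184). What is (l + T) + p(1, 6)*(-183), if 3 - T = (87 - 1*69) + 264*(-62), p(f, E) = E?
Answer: 13886935006095/910031432 ≈ 15260.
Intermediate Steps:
T = 16353 (T = 3 - ((87 - 1*69) + 264*(-62)) = 3 - ((87 - 69) - 16368) = 3 - (18 - 16368) = 3 - 1*(-16350) = 3 + 16350 = 16353)
l = 4405510935/910031432 (l = 12 - 4*(-133787/(-67751) + 29811/(-161184)) = 12 - 4*(-133787*(-1/67751) + 29811*(-1/161184)) = 12 - 4*(133787/67751 - 9937/53728) = 12 - 4*6514866249/3640125728 = 12 - 6514866249/910031432 = 4405510935/910031432 ≈ 4.8411)
(l + T) + p(1, 6)*(-183) = (4405510935/910031432 + 16353) + 6*(-183) = 14886149518431/910031432 - 1098 = 13886935006095/910031432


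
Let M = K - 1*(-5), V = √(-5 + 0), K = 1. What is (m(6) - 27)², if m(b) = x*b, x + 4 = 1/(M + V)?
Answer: 45*(-1711*I + 680*√5)/(-31*I + 12*√5) ≈ 2512.1 + 32.803*I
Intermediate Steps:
V = I*√5 (V = √(-5) = I*√5 ≈ 2.2361*I)
M = 6 (M = 1 - 1*(-5) = 1 + 5 = 6)
x = -4 + 1/(6 + I*√5) ≈ -3.8537 - 0.054538*I
m(b) = b*(-4*√5 + 23*I)/(√5 - 6*I) (m(b) = ((-4*√5 + 23*I)/(√5 - 6*I))*b = b*(-4*√5 + 23*I)/(√5 - 6*I))
(m(6) - 27)² = (6*(-4*√5 + 23*I)/(√5 - 6*I) - 27)² = (-27 + 6*(-4*√5 + 23*I)/(√5 - 6*I))²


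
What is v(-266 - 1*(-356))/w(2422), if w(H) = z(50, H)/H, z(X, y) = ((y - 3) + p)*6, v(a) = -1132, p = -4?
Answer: -195836/1035 ≈ -189.21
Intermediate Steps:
z(X, y) = -42 + 6*y (z(X, y) = ((y - 3) - 4)*6 = ((-3 + y) - 4)*6 = (-7 + y)*6 = -42 + 6*y)
w(H) = (-42 + 6*H)/H
v(-266 - 1*(-356))/w(2422) = -1132/(6 - 42/2422) = -1132/(6 - 42*1/2422) = -1132/(6 - 3/173) = -1132/1035/173 = -1132*173/1035 = -195836/1035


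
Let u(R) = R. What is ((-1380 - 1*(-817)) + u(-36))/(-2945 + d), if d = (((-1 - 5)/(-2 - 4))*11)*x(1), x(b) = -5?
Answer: 599/3000 ≈ 0.19967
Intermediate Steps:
d = -55 (d = (((-1 - 5)/(-2 - 4))*11)*(-5) = (-6/(-6)*11)*(-5) = (-6*(-1/6)*11)*(-5) = (1*11)*(-5) = 11*(-5) = -55)
((-1380 - 1*(-817)) + u(-36))/(-2945 + d) = ((-1380 - 1*(-817)) - 36)/(-2945 - 55) = ((-1380 + 817) - 36)/(-3000) = (-563 - 36)*(-1/3000) = -599*(-1/3000) = 599/3000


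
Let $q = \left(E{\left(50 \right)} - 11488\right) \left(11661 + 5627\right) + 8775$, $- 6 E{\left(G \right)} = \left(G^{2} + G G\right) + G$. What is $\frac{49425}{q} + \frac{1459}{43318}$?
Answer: $\frac{926519264263}{27699240564226} \approx 0.033449$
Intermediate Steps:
$E{\left(G \right)} = - \frac{G^{2}}{3} - \frac{G}{6}$ ($E{\left(G \right)} = - \frac{\left(G^{2} + G G\right) + G}{6} = - \frac{\left(G^{2} + G^{2}\right) + G}{6} = - \frac{2 G^{2} + G}{6} = - \frac{G + 2 G^{2}}{6} = - \frac{G^{2}}{3} - \frac{G}{6}$)
$q = - \frac{639439507}{3}$ ($q = \left(\left(- \frac{1}{6}\right) 50 \left(1 + 2 \cdot 50\right) - 11488\right) \left(11661 + 5627\right) + 8775 = \left(\left(- \frac{1}{6}\right) 50 \left(1 + 100\right) - 11488\right) 17288 + 8775 = \left(\left(- \frac{1}{6}\right) 50 \cdot 101 - 11488\right) 17288 + 8775 = \left(- \frac{2525}{3} - 11488\right) 17288 + 8775 = \left(- \frac{36989}{3}\right) 17288 + 8775 = - \frac{639465832}{3} + 8775 = - \frac{639439507}{3} \approx -2.1315 \cdot 10^{8}$)
$\frac{49425}{q} + \frac{1459}{43318} = \frac{49425}{- \frac{639439507}{3}} + \frac{1459}{43318} = 49425 \left(- \frac{3}{639439507}\right) + 1459 \cdot \frac{1}{43318} = - \frac{148275}{639439507} + \frac{1459}{43318} = \frac{926519264263}{27699240564226}$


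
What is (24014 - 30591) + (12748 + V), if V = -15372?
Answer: -9201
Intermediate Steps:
(24014 - 30591) + (12748 + V) = (24014 - 30591) + (12748 - 15372) = -6577 - 2624 = -9201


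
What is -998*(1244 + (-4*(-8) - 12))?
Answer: -1261472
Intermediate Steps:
-998*(1244 + (-4*(-8) - 12)) = -998*(1244 + (32 - 12)) = -998*(1244 + 20) = -998*1264 = -1261472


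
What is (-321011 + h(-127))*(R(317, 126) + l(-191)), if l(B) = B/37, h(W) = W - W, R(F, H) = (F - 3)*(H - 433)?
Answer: 1145019593087/37 ≈ 3.0946e+10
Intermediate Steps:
R(F, H) = (-433 + H)*(-3 + F) (R(F, H) = (-3 + F)*(-433 + H) = (-433 + H)*(-3 + F))
h(W) = 0
l(B) = B/37 (l(B) = B*(1/37) = B/37)
(-321011 + h(-127))*(R(317, 126) + l(-191)) = (-321011 + 0)*((1299 - 433*317 - 3*126 + 317*126) + (1/37)*(-191)) = -321011*((1299 - 137261 - 378 + 39942) - 191/37) = -321011*(-96398 - 191/37) = -321011*(-3566917/37) = 1145019593087/37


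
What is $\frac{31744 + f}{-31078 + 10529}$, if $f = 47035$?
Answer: $- \frac{78779}{20549} \approx -3.8337$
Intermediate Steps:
$\frac{31744 + f}{-31078 + 10529} = \frac{31744 + 47035}{-31078 + 10529} = \frac{78779}{-20549} = 78779 \left(- \frac{1}{20549}\right) = - \frac{78779}{20549}$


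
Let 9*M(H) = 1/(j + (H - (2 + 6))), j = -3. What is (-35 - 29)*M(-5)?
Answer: 4/9 ≈ 0.44444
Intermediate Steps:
M(H) = 1/(9*(-11 + H)) (M(H) = 1/(9*(-3 + (H - (2 + 6)))) = 1/(9*(-3 + (H - 1*8))) = 1/(9*(-3 + (H - 8))) = 1/(9*(-3 + (-8 + H))) = 1/(9*(-11 + H)))
(-35 - 29)*M(-5) = (-35 - 29)*(1/(9*(-11 - 5))) = -64/(9*(-16)) = -64*(-1)/(9*16) = -64*(-1/144) = 4/9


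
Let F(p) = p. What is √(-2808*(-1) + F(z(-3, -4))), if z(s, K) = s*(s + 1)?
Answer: √2814 ≈ 53.047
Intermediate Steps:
z(s, K) = s*(1 + s)
√(-2808*(-1) + F(z(-3, -4))) = √(-2808*(-1) - 3*(1 - 3)) = √(2808 - 3*(-2)) = √(2808 + 6) = √2814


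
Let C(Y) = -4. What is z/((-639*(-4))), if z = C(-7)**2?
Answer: 4/639 ≈ 0.0062598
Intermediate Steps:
z = 16 (z = (-4)**2 = 16)
z/((-639*(-4))) = 16/((-639*(-4))) = 16/2556 = 16*(1/2556) = 4/639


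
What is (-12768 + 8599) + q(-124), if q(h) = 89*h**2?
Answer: 1364295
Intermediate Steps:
(-12768 + 8599) + q(-124) = (-12768 + 8599) + 89*(-124)**2 = -4169 + 89*15376 = -4169 + 1368464 = 1364295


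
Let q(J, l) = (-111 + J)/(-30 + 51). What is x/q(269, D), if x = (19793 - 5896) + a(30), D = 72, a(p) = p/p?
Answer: 145929/79 ≈ 1847.2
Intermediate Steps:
a(p) = 1
q(J, l) = -37/7 + J/21 (q(J, l) = (-111 + J)/21 = (-111 + J)*(1/21) = -37/7 + J/21)
x = 13898 (x = (19793 - 5896) + 1 = 13897 + 1 = 13898)
x/q(269, D) = 13898/(-37/7 + (1/21)*269) = 13898/(-37/7 + 269/21) = 13898/(158/21) = 13898*(21/158) = 145929/79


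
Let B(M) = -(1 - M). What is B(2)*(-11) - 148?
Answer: -159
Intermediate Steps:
B(M) = -1 + M
B(2)*(-11) - 148 = (-1 + 2)*(-11) - 148 = 1*(-11) - 148 = -11 - 148 = -159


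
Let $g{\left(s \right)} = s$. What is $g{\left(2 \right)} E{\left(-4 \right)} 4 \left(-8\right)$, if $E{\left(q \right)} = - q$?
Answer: $-256$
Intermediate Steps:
$g{\left(2 \right)} E{\left(-4 \right)} 4 \left(-8\right) = 2 \left(\left(-1\right) \left(-4\right)\right) 4 \left(-8\right) = 2 \cdot 4 \left(-32\right) = 8 \left(-32\right) = -256$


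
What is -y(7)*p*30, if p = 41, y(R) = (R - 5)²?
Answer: -4920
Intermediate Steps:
y(R) = (-5 + R)²
-y(7)*p*30 = -(-5 + 7)²*41*30 = -2²*41*30 = -4*41*30 = -164*30 = -1*4920 = -4920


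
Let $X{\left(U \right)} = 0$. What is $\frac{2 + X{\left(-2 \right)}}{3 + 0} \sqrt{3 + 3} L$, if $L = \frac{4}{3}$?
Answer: $\frac{8 \sqrt{6}}{9} \approx 2.1773$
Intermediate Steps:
$L = \frac{4}{3}$ ($L = 4 \cdot \frac{1}{3} = \frac{4}{3} \approx 1.3333$)
$\frac{2 + X{\left(-2 \right)}}{3 + 0} \sqrt{3 + 3} L = \frac{2 + 0}{3 + 0} \sqrt{3 + 3} \cdot \frac{4}{3} = \frac{2}{3} \sqrt{6} \cdot \frac{4}{3} = 2 \cdot \frac{1}{3} \sqrt{6} \cdot \frac{4}{3} = \frac{2 \sqrt{6}}{3} \cdot \frac{4}{3} = \frac{8 \sqrt{6}}{9}$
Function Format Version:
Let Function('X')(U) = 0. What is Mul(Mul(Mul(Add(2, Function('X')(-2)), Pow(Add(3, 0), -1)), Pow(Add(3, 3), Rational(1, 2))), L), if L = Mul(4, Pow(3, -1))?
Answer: Mul(Rational(8, 9), Pow(6, Rational(1, 2))) ≈ 2.1773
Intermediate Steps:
L = Rational(4, 3) (L = Mul(4, Rational(1, 3)) = Rational(4, 3) ≈ 1.3333)
Mul(Mul(Mul(Add(2, Function('X')(-2)), Pow(Add(3, 0), -1)), Pow(Add(3, 3), Rational(1, 2))), L) = Mul(Mul(Mul(Add(2, 0), Pow(Add(3, 0), -1)), Pow(Add(3, 3), Rational(1, 2))), Rational(4, 3)) = Mul(Mul(Mul(2, Pow(3, -1)), Pow(6, Rational(1, 2))), Rational(4, 3)) = Mul(Mul(Mul(2, Rational(1, 3)), Pow(6, Rational(1, 2))), Rational(4, 3)) = Mul(Mul(Rational(2, 3), Pow(6, Rational(1, 2))), Rational(4, 3)) = Mul(Rational(8, 9), Pow(6, Rational(1, 2)))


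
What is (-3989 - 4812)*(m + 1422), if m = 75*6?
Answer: -16475472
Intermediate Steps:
m = 450
(-3989 - 4812)*(m + 1422) = (-3989 - 4812)*(450 + 1422) = -8801*1872 = -16475472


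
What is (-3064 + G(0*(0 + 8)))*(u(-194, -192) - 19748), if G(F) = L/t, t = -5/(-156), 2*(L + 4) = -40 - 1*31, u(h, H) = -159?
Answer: 427642174/5 ≈ 8.5528e+7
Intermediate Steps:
L = -79/2 (L = -4 + (-40 - 1*31)/2 = -4 + (-40 - 31)/2 = -4 + (½)*(-71) = -4 - 71/2 = -79/2 ≈ -39.500)
t = 5/156 (t = -5*(-1/156) = 5/156 ≈ 0.032051)
G(F) = -6162/5 (G(F) = -79/(2*5/156) = -79/2*156/5 = -6162/5)
(-3064 + G(0*(0 + 8)))*(u(-194, -192) - 19748) = (-3064 - 6162/5)*(-159 - 19748) = -21482/5*(-19907) = 427642174/5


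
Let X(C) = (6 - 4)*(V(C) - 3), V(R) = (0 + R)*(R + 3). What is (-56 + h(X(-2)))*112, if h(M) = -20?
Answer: -8512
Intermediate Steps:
V(R) = R*(3 + R)
X(C) = -6 + 2*C*(3 + C) (X(C) = (6 - 4)*(C*(3 + C) - 3) = 2*(-3 + C*(3 + C)) = -6 + 2*C*(3 + C))
(-56 + h(X(-2)))*112 = (-56 - 20)*112 = -76*112 = -8512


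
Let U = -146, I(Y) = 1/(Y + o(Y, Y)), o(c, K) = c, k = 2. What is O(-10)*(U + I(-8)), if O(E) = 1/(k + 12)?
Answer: -2337/224 ≈ -10.433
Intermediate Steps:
I(Y) = 1/(2*Y) (I(Y) = 1/(Y + Y) = 1/(2*Y))
O(E) = 1/14 (O(E) = 1/(2 + 12) = 1/14)
O(-10)*(U + I(-8)) = (-146 + (½)/(-8))/14 = (-146 + (½)*(-⅛))/14 = (-146 - 1/16)/14 = (1/14)*(-2337/16) = -2337/224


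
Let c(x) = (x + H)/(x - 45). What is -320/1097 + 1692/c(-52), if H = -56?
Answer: 5000263/3291 ≈ 1519.4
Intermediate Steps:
c(x) = (-56 + x)/(-45 + x) (c(x) = (x - 56)/(x - 45) = (-56 + x)/(-45 + x))
-320/1097 + 1692/c(-52) = -320/1097 + 1692/(((-56 - 52)/(-45 - 52))) = -320*1/1097 + 1692/((-108/(-97))) = -320/1097 + 1692/((-1/97*(-108))) = -320/1097 + 1692/(108/97) = -320/1097 + 1692*(97/108) = -320/1097 + 4559/3 = 5000263/3291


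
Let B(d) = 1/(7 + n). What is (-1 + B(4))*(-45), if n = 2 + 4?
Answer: 540/13 ≈ 41.538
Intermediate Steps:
n = 6
B(d) = 1/13 (B(d) = 1/(7 + 6) = 1/13)
(-1 + B(4))*(-45) = (-1 + 1/13)*(-45) = -12/13*(-45) = 540/13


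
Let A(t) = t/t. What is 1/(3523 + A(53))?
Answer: 1/3524 ≈ 0.00028377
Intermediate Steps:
A(t) = 1
1/(3523 + A(53)) = 1/(3523 + 1) = 1/3524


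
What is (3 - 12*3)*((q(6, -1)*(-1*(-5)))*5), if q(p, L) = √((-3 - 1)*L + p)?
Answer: -825*√10 ≈ -2608.9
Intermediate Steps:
q(p, L) = √(p - 4*L) (q(p, L) = √(-4*L + p) = √(p - 4*L))
(3 - 12*3)*((q(6, -1)*(-1*(-5)))*5) = (3 - 12*3)*((√(6 - 4*(-1))*(-1*(-5)))*5) = (3 - 36)*((√(6 + 4)*5)*5) = -33*√10*5*5 = -33*5*√10*5 = -825*√10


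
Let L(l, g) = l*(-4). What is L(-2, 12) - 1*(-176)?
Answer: 184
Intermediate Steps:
L(l, g) = -4*l
L(-2, 12) - 1*(-176) = -4*(-2) - 1*(-176) = 8 + 176 = 184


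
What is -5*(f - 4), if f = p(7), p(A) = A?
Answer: -15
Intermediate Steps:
f = 7
-5*(f - 4) = -5*(7 - 4) = -5*3 = -15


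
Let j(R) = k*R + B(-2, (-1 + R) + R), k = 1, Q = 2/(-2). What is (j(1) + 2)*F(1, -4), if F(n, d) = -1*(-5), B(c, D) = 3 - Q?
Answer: 35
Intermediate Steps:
Q = -1 (Q = 2*(-½) = -1)
B(c, D) = 4 (B(c, D) = 3 - 1*(-1) = 3 + 1 = 4)
j(R) = 4 + R (j(R) = 1*R + 4 = R + 4 = 4 + R)
F(n, d) = 5
(j(1) + 2)*F(1, -4) = ((4 + 1) + 2)*5 = (5 + 2)*5 = 7*5 = 35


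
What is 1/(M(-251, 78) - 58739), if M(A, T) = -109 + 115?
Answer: -1/58733 ≈ -1.7026e-5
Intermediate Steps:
M(A, T) = 6
1/(M(-251, 78) - 58739) = 1/(6 - 58739) = 1/(-58733) = -1/58733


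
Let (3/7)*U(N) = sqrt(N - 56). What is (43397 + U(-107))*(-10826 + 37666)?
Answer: 1164775480 + 187880*I*sqrt(163)/3 ≈ 1.1648e+9 + 7.9956e+5*I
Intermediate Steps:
U(N) = 7*sqrt(-56 + N)/3 (U(N) = 7*sqrt(N - 56)/3 = 7*sqrt(-56 + N)/3)
(43397 + U(-107))*(-10826 + 37666) = (43397 + 7*sqrt(-56 - 107)/3)*(-10826 + 37666) = (43397 + 7*sqrt(-163)/3)*26840 = (43397 + 7*(I*sqrt(163))/3)*26840 = (43397 + 7*I*sqrt(163)/3)*26840 = 1164775480 + 187880*I*sqrt(163)/3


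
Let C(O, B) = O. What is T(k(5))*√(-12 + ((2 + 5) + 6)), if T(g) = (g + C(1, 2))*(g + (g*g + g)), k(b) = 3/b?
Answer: 312/125 ≈ 2.4960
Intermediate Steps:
T(g) = (1 + g)*(g² + 2*g) (T(g) = (g + 1)*(g + (g*g + g)) = (1 + g)*(g + (g² + g)) = (1 + g)*(g + (g + g²)) = (1 + g)*(g² + 2*g))
T(k(5))*√(-12 + ((2 + 5) + 6)) = ((3/5)*(2 + (3/5)² + 3*(3/5)))*√(-12 + ((2 + 5) + 6)) = ((3*(⅕))*(2 + (3*(⅕))² + 3*(3*(⅕))))*√(-12 + (7 + 6)) = (3*(2 + (⅗)² + 3*(⅗))/5)*√(-12 + 13) = (3*(2 + 9/25 + 9/5)/5)*√1 = ((⅗)*(104/25))*1 = (312/125)*1 = 312/125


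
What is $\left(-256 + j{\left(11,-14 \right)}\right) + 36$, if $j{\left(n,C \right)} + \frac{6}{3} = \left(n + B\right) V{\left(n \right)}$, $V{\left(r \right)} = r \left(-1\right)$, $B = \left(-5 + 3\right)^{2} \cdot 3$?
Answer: $-475$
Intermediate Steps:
$B = 12$ ($B = \left(-2\right)^{2} \cdot 3 = 4 \cdot 3 = 12$)
$V{\left(r \right)} = - r$
$j{\left(n,C \right)} = -2 - n \left(12 + n\right)$ ($j{\left(n,C \right)} = -2 + \left(n + 12\right) \left(- n\right) = -2 + \left(12 + n\right) \left(- n\right) = -2 - n \left(12 + n\right)$)
$\left(-256 + j{\left(11,-14 \right)}\right) + 36 = \left(-256 - 255\right) + 36 = -511 + 36 = -475$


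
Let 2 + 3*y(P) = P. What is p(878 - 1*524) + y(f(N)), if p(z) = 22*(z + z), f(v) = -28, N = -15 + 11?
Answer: 15566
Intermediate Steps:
N = -4
y(P) = -⅔ + P/3
p(z) = 44*z (p(z) = 22*(2*z) = 44*z)
p(878 - 1*524) + y(f(N)) = 44*(878 - 1*524) + (-⅔ + (⅓)*(-28)) = 44*(878 - 524) + (-⅔ - 28/3) = 44*354 - 10 = 15576 - 10 = 15566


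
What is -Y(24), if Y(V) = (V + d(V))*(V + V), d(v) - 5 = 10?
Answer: -1872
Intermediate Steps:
d(v) = 15 (d(v) = 5 + 10 = 15)
Y(V) = 2*V*(15 + V) (Y(V) = (V + 15)*(V + V) = (15 + V)*(2*V) = 2*V*(15 + V))
-Y(24) = -2*24*(15 + 24) = -2*24*39 = -1*1872 = -1872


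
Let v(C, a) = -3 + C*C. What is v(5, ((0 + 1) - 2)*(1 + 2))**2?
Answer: 484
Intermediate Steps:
v(C, a) = -3 + C**2
v(5, ((0 + 1) - 2)*(1 + 2))**2 = (-3 + 5**2)**2 = (-3 + 25)**2 = 22**2 = 484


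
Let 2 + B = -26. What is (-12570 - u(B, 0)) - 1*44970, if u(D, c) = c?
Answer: -57540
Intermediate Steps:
B = -28 (B = -2 - 26 = -28)
(-12570 - u(B, 0)) - 1*44970 = (-12570 - 1*0) - 1*44970 = (-12570 + 0) - 44970 = -12570 - 44970 = -57540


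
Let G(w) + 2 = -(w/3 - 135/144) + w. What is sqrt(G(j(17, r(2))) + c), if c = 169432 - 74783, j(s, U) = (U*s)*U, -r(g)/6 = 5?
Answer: 19*sqrt(4647)/4 ≈ 323.80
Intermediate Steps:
r(g) = -30 (r(g) = -6*5 = -30)
j(s, U) = s*U**2
c = 94649
G(w) = -17/16 + 2*w/3 (G(w) = -2 + (-(w/3 - 135/144) + w) = -2 + (-(w*(1/3) - 135*1/144) + w) = -2 + (-(w/3 - 15/16) + w) = -2 + (-(-15/16 + w/3) + w) = -2 + ((15/16 - w/3) + w) = -2 + (15/16 + 2*w/3) = -17/16 + 2*w/3)
sqrt(G(j(17, r(2))) + c) = sqrt((-17/16 + 2*(17*(-30)**2)/3) + 94649) = sqrt((-17/16 + 2*(17*900)/3) + 94649) = sqrt((-17/16 + (2/3)*15300) + 94649) = sqrt((-17/16 + 10200) + 94649) = sqrt(163183/16 + 94649) = sqrt(1677567/16) = 19*sqrt(4647)/4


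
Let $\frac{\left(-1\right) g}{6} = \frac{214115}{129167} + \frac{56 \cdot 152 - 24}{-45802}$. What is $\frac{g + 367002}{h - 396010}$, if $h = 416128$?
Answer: $\frac{180930901153122}{9918353274851} \approx 18.242$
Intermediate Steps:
$g = - \frac{26131577202}{2958053467}$ ($g = - 6 \left(\frac{214115}{129167} + \frac{56 \cdot 152 - 24}{-45802}\right) = - 6 \left(214115 \cdot \frac{1}{129167} + \left(8512 - 24\right) \left(- \frac{1}{45802}\right)\right) = - 6 \left(\frac{214115}{129167} + 8488 \left(- \frac{1}{45802}\right)\right) = - 6 \left(\frac{214115}{129167} - \frac{4244}{22901}\right) = \left(-6\right) \frac{4355262867}{2958053467} = - \frac{26131577202}{2958053467} \approx -8.834$)
$\frac{g + 367002}{h - 396010} = \frac{- \frac{26131577202}{2958053467} + 367002}{416128 - 396010} = \frac{1085585406918732}{2958053467 \cdot 20118} = \frac{1085585406918732}{2958053467} \cdot \frac{1}{20118} = \frac{180930901153122}{9918353274851}$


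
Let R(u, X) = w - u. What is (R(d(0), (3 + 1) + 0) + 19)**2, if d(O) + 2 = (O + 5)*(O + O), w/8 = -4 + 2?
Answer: 25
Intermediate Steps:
w = -16 (w = 8*(-4 + 2) = 8*(-2) = -16)
d(O) = -2 + 2*O*(5 + O) (d(O) = -2 + (O + 5)*(O + O) = -2 + (5 + O)*(2*O) = -2 + 2*O*(5 + O))
R(u, X) = -16 - u
(R(d(0), (3 + 1) + 0) + 19)**2 = ((-16 - (-2 + 2*0**2 + 10*0)) + 19)**2 = ((-16 - (-2 + 2*0 + 0)) + 19)**2 = ((-16 - (-2 + 0 + 0)) + 19)**2 = ((-16 - 1*(-2)) + 19)**2 = ((-16 + 2) + 19)**2 = (-14 + 19)**2 = 5**2 = 25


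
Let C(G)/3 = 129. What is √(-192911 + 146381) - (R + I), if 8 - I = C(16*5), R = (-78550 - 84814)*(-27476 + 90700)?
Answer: 10328525915 + 3*I*√5170 ≈ 1.0329e+10 + 215.71*I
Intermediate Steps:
C(G) = 387 (C(G) = 3*129 = 387)
R = -10328525536 (R = -163364*63224 = -10328525536)
I = -379 (I = 8 - 1*387 = 8 - 387 = -379)
√(-192911 + 146381) - (R + I) = √(-192911 + 146381) - (-10328525536 - 379) = √(-46530) - 1*(-10328525915) = 3*I*√5170 + 10328525915 = 10328525915 + 3*I*√5170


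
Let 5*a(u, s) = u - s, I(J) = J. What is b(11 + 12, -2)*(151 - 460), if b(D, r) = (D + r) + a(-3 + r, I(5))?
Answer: -5871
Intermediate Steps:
a(u, s) = -s/5 + u/5 (a(u, s) = (u - s)/5 = -s/5 + u/5)
b(D, r) = -8/5 + D + 6*r/5 (b(D, r) = (D + r) + (-1/5*5 + (-3 + r)/5) = (D + r) + (-1 + (-3/5 + r/5)) = (D + r) + (-8/5 + r/5) = -8/5 + D + 6*r/5)
b(11 + 12, -2)*(151 - 460) = (-8/5 + (11 + 12) + (6/5)*(-2))*(151 - 460) = (-8/5 + 23 - 12/5)*(-309) = 19*(-309) = -5871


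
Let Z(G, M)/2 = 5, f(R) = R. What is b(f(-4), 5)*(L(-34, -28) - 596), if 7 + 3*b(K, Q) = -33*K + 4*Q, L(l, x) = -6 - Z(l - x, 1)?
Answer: -29580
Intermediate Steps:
Z(G, M) = 10 (Z(G, M) = 2*5 = 10)
L(l, x) = -16 (L(l, x) = -6 - 1*10 = -6 - 10 = -16)
b(K, Q) = -7/3 - 11*K + 4*Q/3 (b(K, Q) = -7/3 + (-33*K + 4*Q)/3 = -7/3 + (-11*K + 4*Q/3) = -7/3 - 11*K + 4*Q/3)
b(f(-4), 5)*(L(-34, -28) - 596) = (-7/3 - 11*(-4) + (4/3)*5)*(-16 - 596) = (-7/3 + 44 + 20/3)*(-612) = (145/3)*(-612) = -29580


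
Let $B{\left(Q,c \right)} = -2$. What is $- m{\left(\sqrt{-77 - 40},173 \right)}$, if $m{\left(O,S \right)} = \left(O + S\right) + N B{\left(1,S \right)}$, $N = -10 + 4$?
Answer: $-185 - 3 i \sqrt{13} \approx -185.0 - 10.817 i$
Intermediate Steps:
$N = -6$
$m{\left(O,S \right)} = 12 + O + S$ ($m{\left(O,S \right)} = \left(O + S\right) - -12 = \left(O + S\right) + 12 = 12 + O + S$)
$- m{\left(\sqrt{-77 - 40},173 \right)} = - (12 + \sqrt{-77 - 40} + 173) = - (12 + \sqrt{-117} + 173) = - (12 + 3 i \sqrt{13} + 173) = - (185 + 3 i \sqrt{13}) = -185 - 3 i \sqrt{13}$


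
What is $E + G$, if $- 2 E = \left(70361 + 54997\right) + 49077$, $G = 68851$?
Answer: $- \frac{36733}{2} \approx -18367.0$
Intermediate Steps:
$E = - \frac{174435}{2}$ ($E = - \frac{\left(70361 + 54997\right) + 49077}{2} = - \frac{125358 + 49077}{2} = \left(- \frac{1}{2}\right) 174435 = - \frac{174435}{2} \approx -87218.0$)
$E + G = - \frac{174435}{2} + 68851 = - \frac{36733}{2}$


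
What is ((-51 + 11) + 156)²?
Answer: 13456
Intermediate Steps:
((-51 + 11) + 156)² = (-40 + 156)² = 116² = 13456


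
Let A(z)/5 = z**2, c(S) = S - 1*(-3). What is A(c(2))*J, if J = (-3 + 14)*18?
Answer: 24750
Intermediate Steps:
c(S) = 3 + S (c(S) = S + 3 = 3 + S)
J = 198 (J = 11*18 = 198)
A(z) = 5*z**2
A(c(2))*J = (5*(3 + 2)**2)*198 = (5*5**2)*198 = (5*25)*198 = 125*198 = 24750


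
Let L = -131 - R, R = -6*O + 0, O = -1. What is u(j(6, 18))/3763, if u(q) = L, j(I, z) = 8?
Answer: -137/3763 ≈ -0.036407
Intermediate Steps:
R = 6 (R = -6*(-1) + 0 = 6 + 0 = 6)
L = -137 (L = -131 - 1*6 = -131 - 6 = -137)
u(q) = -137
u(j(6, 18))/3763 = -137/3763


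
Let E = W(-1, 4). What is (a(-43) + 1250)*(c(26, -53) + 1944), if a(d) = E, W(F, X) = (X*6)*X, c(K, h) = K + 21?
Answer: 2679886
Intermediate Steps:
c(K, h) = 21 + K
W(F, X) = 6*X**2 (W(F, X) = (6*X)*X = 6*X**2)
E = 96 (E = 6*4**2 = 6*16 = 96)
a(d) = 96
(a(-43) + 1250)*(c(26, -53) + 1944) = (96 + 1250)*((21 + 26) + 1944) = 1346*(47 + 1944) = 1346*1991 = 2679886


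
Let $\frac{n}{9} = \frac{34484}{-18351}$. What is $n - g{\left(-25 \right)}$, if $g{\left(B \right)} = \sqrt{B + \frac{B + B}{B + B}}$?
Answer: $- \frac{34484}{2039} - 2 i \sqrt{6} \approx -16.912 - 4.899 i$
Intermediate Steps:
$g{\left(B \right)} = \sqrt{1 + B}$ ($g{\left(B \right)} = \sqrt{B + \frac{2 B}{2 B}} = \sqrt{B + 2 B \frac{1}{2 B}} = \sqrt{B + 1} = \sqrt{1 + B}$)
$n = - \frac{34484}{2039}$ ($n = 9 \frac{34484}{-18351} = 9 \cdot 34484 \left(- \frac{1}{18351}\right) = 9 \left(- \frac{34484}{18351}\right) = - \frac{34484}{2039} \approx -16.912$)
$n - g{\left(-25 \right)} = - \frac{34484}{2039} - \sqrt{1 - 25} = - \frac{34484}{2039} - \sqrt{-24} = - \frac{34484}{2039} - 2 i \sqrt{6}$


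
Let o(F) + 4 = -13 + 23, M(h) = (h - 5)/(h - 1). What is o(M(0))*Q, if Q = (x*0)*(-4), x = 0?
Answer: 0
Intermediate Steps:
M(h) = (-5 + h)/(-1 + h)
Q = 0 (Q = (0*0)*(-4) = 0*(-4) = 0)
o(F) = 6 (o(F) = -4 + (-13 + 23) = -4 + 10 = 6)
o(M(0))*Q = 6*0 = 0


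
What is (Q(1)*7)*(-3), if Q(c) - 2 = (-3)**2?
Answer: -231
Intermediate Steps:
Q(c) = 11 (Q(c) = 2 + (-3)**2 = 2 + 9 = 11)
(Q(1)*7)*(-3) = (11*7)*(-3) = 77*(-3) = -231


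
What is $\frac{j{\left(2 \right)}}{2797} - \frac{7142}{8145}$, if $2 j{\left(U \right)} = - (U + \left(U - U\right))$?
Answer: $- \frac{19984319}{22781565} \approx -0.87721$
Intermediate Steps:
$j{\left(U \right)} = - \frac{U}{2}$ ($j{\left(U \right)} = \frac{\left(-1\right) \left(U + \left(U - U\right)\right)}{2} = \frac{\left(-1\right) \left(U + 0\right)}{2} = \frac{\left(-1\right) U}{2} = - \frac{U}{2}$)
$\frac{j{\left(2 \right)}}{2797} - \frac{7142}{8145} = \frac{\left(- \frac{1}{2}\right) 2}{2797} - \frac{7142}{8145} = \left(-1\right) \frac{1}{2797} - \frac{7142}{8145} = - \frac{1}{2797} - \frac{7142}{8145} = - \frac{19984319}{22781565}$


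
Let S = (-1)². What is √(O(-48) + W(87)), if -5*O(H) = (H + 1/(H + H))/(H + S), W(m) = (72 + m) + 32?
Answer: √6069134910/5640 ≈ 13.813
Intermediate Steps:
W(m) = 104 + m
S = 1
O(H) = -(H + 1/(2*H))/(5*(1 + H)) (O(H) = -(H + 1/(H + H))/(5*(H + 1)) = -(H + 1/(2*H))/(5*(1 + H)))
√(O(-48) + W(87)) = √((⅒)*(-1 - 2*(-48)²)/(-48*(1 - 48)) + (104 + 87)) = √((⅒)*(-1/48)*(-1 - 2*2304)/(-47) + 191) = √((⅒)*(-1/48)*(-1/47)*(-1 - 4608) + 191) = √((⅒)*(-1/48)*(-1/47)*(-4609) + 191) = √(-4609/22560 + 191) = √(4304351/22560) = √6069134910/5640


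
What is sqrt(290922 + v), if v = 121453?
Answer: 5*sqrt(16495) ≈ 642.16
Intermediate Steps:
sqrt(290922 + v) = sqrt(290922 + 121453) = sqrt(412375) = 5*sqrt(16495)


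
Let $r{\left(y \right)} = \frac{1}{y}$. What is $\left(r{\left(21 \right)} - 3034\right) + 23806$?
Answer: $\frac{436213}{21} \approx 20772.0$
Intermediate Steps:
$\left(r{\left(21 \right)} - 3034\right) + 23806 = \left(\frac{1}{21} - 3034\right) + 23806 = - \frac{63713}{21} + 23806 = \frac{436213}{21}$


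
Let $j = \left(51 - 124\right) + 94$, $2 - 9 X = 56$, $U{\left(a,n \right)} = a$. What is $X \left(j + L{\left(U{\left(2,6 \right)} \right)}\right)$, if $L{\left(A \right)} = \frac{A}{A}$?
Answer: $-132$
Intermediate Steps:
$L{\left(A \right)} = 1$
$X = -6$ ($X = \frac{2}{9} - \frac{56}{9} = -6$)
$j = 21$ ($j = -73 + 94 = 21$)
$X \left(j + L{\left(U{\left(2,6 \right)} \right)}\right) = - 6 \left(21 + 1\right) = \left(-6\right) 22 = -132$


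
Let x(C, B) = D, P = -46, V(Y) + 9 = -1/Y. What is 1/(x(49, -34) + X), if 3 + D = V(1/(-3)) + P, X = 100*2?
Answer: 1/145 ≈ 0.0068966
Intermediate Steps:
V(Y) = -9 - 1/Y
X = 200
D = -55 (D = -3 + ((-9 - 1/(1/(-3))) - 46) = -3 + ((-9 - 1/(-⅓)) - 46) = -3 + ((-9 - 1*(-3)) - 46) = -3 + ((-9 + 3) - 46) = -3 + (-6 - 46) = -3 - 52 = -55)
x(C, B) = -55
1/(x(49, -34) + X) = 1/(-55 + 200) = 1/145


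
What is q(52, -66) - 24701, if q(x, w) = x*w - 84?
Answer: -28217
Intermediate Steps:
q(x, w) = -84 + w*x (q(x, w) = w*x - 84 = -84 + w*x)
q(52, -66) - 24701 = (-84 - 66*52) - 24701 = (-84 - 3432) - 24701 = -3516 - 24701 = -28217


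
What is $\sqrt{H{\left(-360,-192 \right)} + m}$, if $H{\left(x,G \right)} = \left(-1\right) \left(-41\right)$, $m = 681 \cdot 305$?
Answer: $\sqrt{207746} \approx 455.79$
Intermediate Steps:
$m = 207705$
$H{\left(x,G \right)} = 41$
$\sqrt{H{\left(-360,-192 \right)} + m} = \sqrt{41 + 207705} = \sqrt{207746}$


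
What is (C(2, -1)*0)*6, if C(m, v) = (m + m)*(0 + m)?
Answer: 0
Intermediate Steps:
C(m, v) = 2*m² (C(m, v) = (2*m)*m = 2*m²)
(C(2, -1)*0)*6 = ((2*2²)*0)*6 = ((2*4)*0)*6 = (8*0)*6 = 0*6 = 0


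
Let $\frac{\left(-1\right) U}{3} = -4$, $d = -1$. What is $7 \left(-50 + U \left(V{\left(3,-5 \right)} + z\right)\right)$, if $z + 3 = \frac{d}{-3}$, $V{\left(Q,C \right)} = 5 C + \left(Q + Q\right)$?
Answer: $-2170$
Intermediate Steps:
$U = 12$ ($U = \left(-3\right) \left(-4\right) = 12$)
$V{\left(Q,C \right)} = 2 Q + 5 C$ ($V{\left(Q,C \right)} = 5 C + 2 Q = 2 Q + 5 C$)
$z = - \frac{8}{3}$ ($z = -3 - \frac{1}{-3} = -3 - - \frac{1}{3} = -3 + \frac{1}{3} = - \frac{8}{3} \approx -2.6667$)
$7 \left(-50 + U \left(V{\left(3,-5 \right)} + z\right)\right) = 7 \left(-50 + 12 \left(\left(2 \cdot 3 + 5 \left(-5\right)\right) - \frac{8}{3}\right)\right) = 7 \left(-50 + 12 \left(\left(6 - 25\right) - \frac{8}{3}\right)\right) = 7 \left(-50 + 12 \left(-19 - \frac{8}{3}\right)\right) = 7 \left(-50 + 12 \left(- \frac{65}{3}\right)\right) = 7 \left(-50 - 260\right) = 7 \left(-310\right) = -2170$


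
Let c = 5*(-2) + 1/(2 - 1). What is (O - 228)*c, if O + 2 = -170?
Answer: 3600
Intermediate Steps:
O = -172 (O = -2 - 170 = -172)
c = -9 (c = -10 + 1/1 = -10 + 1 = -9)
(O - 228)*c = (-172 - 228)*(-9) = -400*(-9) = 3600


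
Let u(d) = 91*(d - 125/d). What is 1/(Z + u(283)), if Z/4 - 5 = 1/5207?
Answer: 1473581/37919374620 ≈ 3.8861e-5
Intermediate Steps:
Z = 104144/5207 (Z = 20 + 4/5207 = 104144/5207 ≈ 20.001)
u(d) = -11375/d + 91*d
1/(Z + u(283)) = 1/(104144/5207 + (-11375/283 + 91*283)) = 1/(104144/5207 + (-11375*1/283 + 25753)) = 1/(104144/5207 + (-11375/283 + 25753)) = 1/(104144/5207 + 7276724/283) = 1/(37919374620/1473581) = 1473581/37919374620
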